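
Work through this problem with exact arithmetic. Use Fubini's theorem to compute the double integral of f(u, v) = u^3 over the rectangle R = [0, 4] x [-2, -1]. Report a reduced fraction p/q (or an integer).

f(u, v) is a tensor product of a function of u and a function of v, and both factors are bounded continuous (hence Lebesgue integrable) on the rectangle, so Fubini's theorem applies:
  integral_R f d(m x m) = (integral_a1^b1 u^3 du) * (integral_a2^b2 1 dv).
Inner integral in u: integral_{0}^{4} u^3 du = (4^4 - 0^4)/4
  = 64.
Inner integral in v: integral_{-2}^{-1} 1 dv = ((-1)^1 - (-2)^1)/1
  = 1.
Product: (64) * (1) = 64.

64


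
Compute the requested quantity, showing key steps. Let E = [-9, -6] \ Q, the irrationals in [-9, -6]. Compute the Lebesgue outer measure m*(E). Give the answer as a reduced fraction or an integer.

The interval I = [-9, -6] has m(I) = -6 - (-9) = 3 (endpoints are measure-zero, so open/closed/half-open agree). Write I = (I cap Q) u (I \ Q). The rationals in I are countable, so m*(I cap Q) = 0 (cover each rational by intervals whose total length is arbitrarily small). By countable subadditivity m*(I) <= m*(I cap Q) + m*(I \ Q), hence m*(I \ Q) >= m(I) = 3. The reverse inequality m*(I \ Q) <= m*(I) = 3 is trivial since (I \ Q) is a subset of I. Therefore m*(I \ Q) = 3.

3


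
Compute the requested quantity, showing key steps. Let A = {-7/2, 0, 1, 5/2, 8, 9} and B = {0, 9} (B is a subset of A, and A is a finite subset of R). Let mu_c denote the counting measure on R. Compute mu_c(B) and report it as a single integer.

Counting measure assigns mu_c(E) = |E| (number of elements) when E is finite.
B has 2 element(s), so mu_c(B) = 2.

2


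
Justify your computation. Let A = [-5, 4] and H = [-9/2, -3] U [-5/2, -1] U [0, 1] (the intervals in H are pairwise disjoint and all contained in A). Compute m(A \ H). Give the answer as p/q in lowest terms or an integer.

The ambient interval has length m(A) = 4 - (-5) = 9.
Since the holes are disjoint and sit inside A, by finite additivity
  m(H) = sum_i (b_i - a_i), and m(A \ H) = m(A) - m(H).
Computing the hole measures:
  m(H_1) = -3 - (-9/2) = 3/2.
  m(H_2) = -1 - (-5/2) = 3/2.
  m(H_3) = 1 - 0 = 1.
Summed: m(H) = 3/2 + 3/2 + 1 = 4.
So m(A \ H) = 9 - 4 = 5.

5


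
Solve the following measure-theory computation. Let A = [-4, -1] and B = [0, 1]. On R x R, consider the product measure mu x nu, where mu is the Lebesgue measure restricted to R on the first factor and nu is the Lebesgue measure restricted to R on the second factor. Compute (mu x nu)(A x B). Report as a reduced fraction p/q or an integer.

For a measurable rectangle A x B, the product measure satisfies
  (mu x nu)(A x B) = mu(A) * nu(B).
  mu(A) = 3.
  nu(B) = 1.
  (mu x nu)(A x B) = 3 * 1 = 3.

3


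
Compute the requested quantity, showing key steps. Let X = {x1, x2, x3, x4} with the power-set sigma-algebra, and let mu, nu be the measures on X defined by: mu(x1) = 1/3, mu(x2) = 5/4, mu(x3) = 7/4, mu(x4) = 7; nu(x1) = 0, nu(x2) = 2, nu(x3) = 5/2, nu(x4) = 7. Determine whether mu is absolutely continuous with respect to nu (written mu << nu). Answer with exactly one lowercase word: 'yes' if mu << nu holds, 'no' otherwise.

mu << nu means: every nu-null measurable set is also mu-null; equivalently, for every atom x, if nu({x}) = 0 then mu({x}) = 0.
Checking each atom:
  x1: nu = 0, mu = 1/3 > 0 -> violates mu << nu.
  x2: nu = 2 > 0 -> no constraint.
  x3: nu = 5/2 > 0 -> no constraint.
  x4: nu = 7 > 0 -> no constraint.
The atom(s) x1 violate the condition (nu = 0 but mu > 0). Therefore mu is NOT absolutely continuous w.r.t. nu.

no


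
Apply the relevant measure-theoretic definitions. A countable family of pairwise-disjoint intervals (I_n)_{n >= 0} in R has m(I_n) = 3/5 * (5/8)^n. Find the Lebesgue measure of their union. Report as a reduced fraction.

By countable additivity of the Lebesgue measure on pairwise disjoint measurable sets,
  m(union_{n >= 0} I_n) = sum_{n >= 0} m(I_n) = sum_{n >= 0} a * r^n,
  with a = 3/5 and r = 5/8.
Since 0 < r = 5/8 < 1, the geometric series converges:
  sum_{n >= 0} a * r^n = a / (1 - r).
  = 3/5 / (1 - 5/8)
  = 3/5 / (3/8)
  = 8/5.

8/5


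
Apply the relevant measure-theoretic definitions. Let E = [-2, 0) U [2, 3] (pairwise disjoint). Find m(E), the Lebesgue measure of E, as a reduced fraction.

For pairwise disjoint intervals, m(union_i I_i) = sum_i m(I_i),
and m is invariant under swapping open/closed endpoints (single points have measure 0).
So m(E) = sum_i (b_i - a_i).
  I_1 has length 0 - (-2) = 2.
  I_2 has length 3 - 2 = 1.
Summing:
  m(E) = 2 + 1 = 3.

3


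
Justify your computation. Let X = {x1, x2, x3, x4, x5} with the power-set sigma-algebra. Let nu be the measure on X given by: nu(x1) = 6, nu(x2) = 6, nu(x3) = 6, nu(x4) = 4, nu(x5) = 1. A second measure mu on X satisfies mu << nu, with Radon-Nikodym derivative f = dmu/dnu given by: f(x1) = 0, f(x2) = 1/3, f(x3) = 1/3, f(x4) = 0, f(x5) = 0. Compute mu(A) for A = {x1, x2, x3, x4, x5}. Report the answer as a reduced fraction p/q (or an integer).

By the defining property of the Radon-Nikodym derivative, for every measurable set A,
  mu(A) = integral_A f dnu.
Since nu is a discrete measure concentrated on the atoms of X, the integral over A reduces to the sum
  mu(A) = sum_{x in A} f(x) * nu({x}).
Computing each term:
  x1: f(x1) * nu(x1) = 0 * 6 = 0.
  x2: f(x2) * nu(x2) = 1/3 * 6 = 2.
  x3: f(x3) * nu(x3) = 1/3 * 6 = 2.
  x4: f(x4) * nu(x4) = 0 * 4 = 0.
  x5: f(x5) * nu(x5) = 0 * 1 = 0.
Summing: mu(A) = 0 + 2 + 2 + 0 + 0 = 4.

4


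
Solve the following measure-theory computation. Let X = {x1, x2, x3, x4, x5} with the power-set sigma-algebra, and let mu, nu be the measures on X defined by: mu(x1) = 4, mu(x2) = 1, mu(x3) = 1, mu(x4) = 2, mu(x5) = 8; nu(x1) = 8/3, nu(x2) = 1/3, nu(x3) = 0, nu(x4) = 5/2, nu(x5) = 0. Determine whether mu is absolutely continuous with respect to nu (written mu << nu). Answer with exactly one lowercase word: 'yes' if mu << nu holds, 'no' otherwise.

mu << nu means: every nu-null measurable set is also mu-null; equivalently, for every atom x, if nu({x}) = 0 then mu({x}) = 0.
Checking each atom:
  x1: nu = 8/3 > 0 -> no constraint.
  x2: nu = 1/3 > 0 -> no constraint.
  x3: nu = 0, mu = 1 > 0 -> violates mu << nu.
  x4: nu = 5/2 > 0 -> no constraint.
  x5: nu = 0, mu = 8 > 0 -> violates mu << nu.
The atom(s) x3, x5 violate the condition (nu = 0 but mu > 0). Therefore mu is NOT absolutely continuous w.r.t. nu.

no


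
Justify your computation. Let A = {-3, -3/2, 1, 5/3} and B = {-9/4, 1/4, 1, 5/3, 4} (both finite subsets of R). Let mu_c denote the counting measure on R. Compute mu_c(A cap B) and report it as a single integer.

Counting measure on a finite set equals cardinality. mu_c(A cap B) = |A cap B| (elements appearing in both).
Enumerating the elements of A that also lie in B gives 2 element(s).
So mu_c(A cap B) = 2.

2


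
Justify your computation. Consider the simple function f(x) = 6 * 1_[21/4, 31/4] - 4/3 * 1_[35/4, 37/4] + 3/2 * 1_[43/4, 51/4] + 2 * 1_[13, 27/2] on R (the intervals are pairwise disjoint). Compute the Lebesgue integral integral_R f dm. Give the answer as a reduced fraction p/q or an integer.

For a simple function f = sum_i c_i * 1_{A_i} with disjoint A_i,
  integral f dm = sum_i c_i * m(A_i).
Lengths of the A_i:
  m(A_1) = 31/4 - 21/4 = 5/2.
  m(A_2) = 37/4 - 35/4 = 1/2.
  m(A_3) = 51/4 - 43/4 = 2.
  m(A_4) = 27/2 - 13 = 1/2.
Contributions c_i * m(A_i):
  (6) * (5/2) = 15.
  (-4/3) * (1/2) = -2/3.
  (3/2) * (2) = 3.
  (2) * (1/2) = 1.
Total: 15 - 2/3 + 3 + 1 = 55/3.

55/3


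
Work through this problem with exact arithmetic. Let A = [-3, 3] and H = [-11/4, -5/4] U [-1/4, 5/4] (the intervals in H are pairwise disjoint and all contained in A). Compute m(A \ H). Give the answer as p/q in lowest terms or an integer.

The ambient interval has length m(A) = 3 - (-3) = 6.
Since the holes are disjoint and sit inside A, by finite additivity
  m(H) = sum_i (b_i - a_i), and m(A \ H) = m(A) - m(H).
Computing the hole measures:
  m(H_1) = -5/4 - (-11/4) = 3/2.
  m(H_2) = 5/4 - (-1/4) = 3/2.
Summed: m(H) = 3/2 + 3/2 = 3.
So m(A \ H) = 6 - 3 = 3.

3


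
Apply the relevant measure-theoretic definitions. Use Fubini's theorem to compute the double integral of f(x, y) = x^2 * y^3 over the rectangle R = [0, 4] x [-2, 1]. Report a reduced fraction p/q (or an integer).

f(x, y) is a tensor product of a function of x and a function of y, and both factors are bounded continuous (hence Lebesgue integrable) on the rectangle, so Fubini's theorem applies:
  integral_R f d(m x m) = (integral_a1^b1 x^2 dx) * (integral_a2^b2 y^3 dy).
Inner integral in x: integral_{0}^{4} x^2 dx = (4^3 - 0^3)/3
  = 64/3.
Inner integral in y: integral_{-2}^{1} y^3 dy = (1^4 - (-2)^4)/4
  = -15/4.
Product: (64/3) * (-15/4) = -80.

-80


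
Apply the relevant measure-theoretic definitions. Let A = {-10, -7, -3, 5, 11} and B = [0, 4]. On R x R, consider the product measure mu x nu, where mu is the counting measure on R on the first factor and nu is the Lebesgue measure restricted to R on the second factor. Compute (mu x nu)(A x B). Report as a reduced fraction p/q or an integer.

For a measurable rectangle A x B, the product measure satisfies
  (mu x nu)(A x B) = mu(A) * nu(B).
  mu(A) = 5.
  nu(B) = 4.
  (mu x nu)(A x B) = 5 * 4 = 20.

20


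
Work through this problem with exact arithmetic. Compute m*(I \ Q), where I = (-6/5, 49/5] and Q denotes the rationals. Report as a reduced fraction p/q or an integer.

The interval I = (-6/5, 49/5] has m(I) = 49/5 - (-6/5) = 11 (endpoints are measure-zero, so open/closed/half-open agree). Write I = (I cap Q) u (I \ Q). The rationals in I are countable, so m*(I cap Q) = 0 (cover each rational by intervals whose total length is arbitrarily small). By countable subadditivity m*(I) <= m*(I cap Q) + m*(I \ Q), hence m*(I \ Q) >= m(I) = 11. The reverse inequality m*(I \ Q) <= m*(I) = 11 is trivial since (I \ Q) is a subset of I. Therefore m*(I \ Q) = 11.

11


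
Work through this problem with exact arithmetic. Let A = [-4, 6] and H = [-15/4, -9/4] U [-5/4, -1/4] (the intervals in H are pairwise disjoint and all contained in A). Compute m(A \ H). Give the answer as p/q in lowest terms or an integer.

The ambient interval has length m(A) = 6 - (-4) = 10.
Since the holes are disjoint and sit inside A, by finite additivity
  m(H) = sum_i (b_i - a_i), and m(A \ H) = m(A) - m(H).
Computing the hole measures:
  m(H_1) = -9/4 - (-15/4) = 3/2.
  m(H_2) = -1/4 - (-5/4) = 1.
Summed: m(H) = 3/2 + 1 = 5/2.
So m(A \ H) = 10 - 5/2 = 15/2.

15/2


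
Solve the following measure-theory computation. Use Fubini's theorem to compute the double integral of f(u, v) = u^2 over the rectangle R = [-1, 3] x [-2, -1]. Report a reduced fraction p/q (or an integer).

f(u, v) is a tensor product of a function of u and a function of v, and both factors are bounded continuous (hence Lebesgue integrable) on the rectangle, so Fubini's theorem applies:
  integral_R f d(m x m) = (integral_a1^b1 u^2 du) * (integral_a2^b2 1 dv).
Inner integral in u: integral_{-1}^{3} u^2 du = (3^3 - (-1)^3)/3
  = 28/3.
Inner integral in v: integral_{-2}^{-1} 1 dv = ((-1)^1 - (-2)^1)/1
  = 1.
Product: (28/3) * (1) = 28/3.

28/3


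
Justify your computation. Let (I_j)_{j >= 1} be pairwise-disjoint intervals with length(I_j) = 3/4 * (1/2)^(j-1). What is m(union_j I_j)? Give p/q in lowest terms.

By countable additivity of the Lebesgue measure on pairwise disjoint measurable sets,
  m(union_{j >= 1} I_j) = sum_{j >= 1} m(I_j) = sum_{j >= 1} a * r^(j-1),
  with a = 3/4 and r = 1/2.
Since 0 < r = 1/2 < 1, the geometric series converges:
  sum_{j >= 1} a * r^(j-1) = a / (1 - r).
  = 3/4 / (1 - 1/2)
  = 3/4 / (1/2)
  = 3/2.

3/2


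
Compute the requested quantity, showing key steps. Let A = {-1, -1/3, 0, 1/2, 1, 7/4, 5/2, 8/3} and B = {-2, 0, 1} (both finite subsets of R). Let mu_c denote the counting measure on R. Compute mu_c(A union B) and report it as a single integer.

Counting measure on a finite set equals cardinality. By inclusion-exclusion, |A union B| = |A| + |B| - |A cap B|.
|A| = 8, |B| = 3, |A cap B| = 2.
So mu_c(A union B) = 8 + 3 - 2 = 9.

9


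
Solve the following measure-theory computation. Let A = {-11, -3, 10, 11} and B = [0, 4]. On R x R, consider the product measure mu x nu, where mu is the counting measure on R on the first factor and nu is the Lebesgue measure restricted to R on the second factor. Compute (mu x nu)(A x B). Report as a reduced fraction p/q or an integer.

For a measurable rectangle A x B, the product measure satisfies
  (mu x nu)(A x B) = mu(A) * nu(B).
  mu(A) = 4.
  nu(B) = 4.
  (mu x nu)(A x B) = 4 * 4 = 16.

16


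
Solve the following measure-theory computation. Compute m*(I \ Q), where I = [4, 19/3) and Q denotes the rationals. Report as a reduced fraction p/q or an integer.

The interval I = [4, 19/3) has m(I) = 19/3 - 4 = 7/3 (endpoints are measure-zero, so open/closed/half-open agree). Write I = (I cap Q) u (I \ Q). The rationals in I are countable, so m*(I cap Q) = 0 (cover each rational by intervals whose total length is arbitrarily small). By countable subadditivity m*(I) <= m*(I cap Q) + m*(I \ Q), hence m*(I \ Q) >= m(I) = 7/3. The reverse inequality m*(I \ Q) <= m*(I) = 7/3 is trivial since (I \ Q) is a subset of I. Therefore m*(I \ Q) = 7/3.

7/3


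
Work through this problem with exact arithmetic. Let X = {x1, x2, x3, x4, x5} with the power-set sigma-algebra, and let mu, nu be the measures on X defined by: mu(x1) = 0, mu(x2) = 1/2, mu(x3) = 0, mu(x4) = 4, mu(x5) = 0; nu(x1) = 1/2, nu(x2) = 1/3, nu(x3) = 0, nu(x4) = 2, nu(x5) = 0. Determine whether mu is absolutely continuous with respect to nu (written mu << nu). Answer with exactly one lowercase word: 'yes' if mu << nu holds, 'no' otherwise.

mu << nu means: every nu-null measurable set is also mu-null; equivalently, for every atom x, if nu({x}) = 0 then mu({x}) = 0.
Checking each atom:
  x1: nu = 1/2 > 0 -> no constraint.
  x2: nu = 1/3 > 0 -> no constraint.
  x3: nu = 0, mu = 0 -> consistent with mu << nu.
  x4: nu = 2 > 0 -> no constraint.
  x5: nu = 0, mu = 0 -> consistent with mu << nu.
No atom violates the condition. Therefore mu << nu.

yes


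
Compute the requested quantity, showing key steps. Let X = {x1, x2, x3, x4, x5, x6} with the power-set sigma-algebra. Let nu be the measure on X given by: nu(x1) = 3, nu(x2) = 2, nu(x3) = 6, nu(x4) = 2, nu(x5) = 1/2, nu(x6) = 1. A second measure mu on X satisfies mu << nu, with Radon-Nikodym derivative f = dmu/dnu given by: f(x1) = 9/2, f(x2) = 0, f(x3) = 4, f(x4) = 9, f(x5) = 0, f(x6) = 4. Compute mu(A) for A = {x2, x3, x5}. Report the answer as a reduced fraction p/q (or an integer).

By the defining property of the Radon-Nikodym derivative, for every measurable set A,
  mu(A) = integral_A f dnu.
Since nu is a discrete measure concentrated on the atoms of X, the integral over A reduces to the sum
  mu(A) = sum_{x in A} f(x) * nu({x}).
Computing each term:
  x2: f(x2) * nu(x2) = 0 * 2 = 0.
  x3: f(x3) * nu(x3) = 4 * 6 = 24.
  x5: f(x5) * nu(x5) = 0 * 1/2 = 0.
Summing: mu(A) = 0 + 24 + 0 = 24.

24


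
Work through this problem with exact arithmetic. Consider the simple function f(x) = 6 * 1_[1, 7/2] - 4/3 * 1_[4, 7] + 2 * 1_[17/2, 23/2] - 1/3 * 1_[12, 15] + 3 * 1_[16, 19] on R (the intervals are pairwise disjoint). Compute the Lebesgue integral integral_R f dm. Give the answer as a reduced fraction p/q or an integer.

For a simple function f = sum_i c_i * 1_{A_i} with disjoint A_i,
  integral f dm = sum_i c_i * m(A_i).
Lengths of the A_i:
  m(A_1) = 7/2 - 1 = 5/2.
  m(A_2) = 7 - 4 = 3.
  m(A_3) = 23/2 - 17/2 = 3.
  m(A_4) = 15 - 12 = 3.
  m(A_5) = 19 - 16 = 3.
Contributions c_i * m(A_i):
  (6) * (5/2) = 15.
  (-4/3) * (3) = -4.
  (2) * (3) = 6.
  (-1/3) * (3) = -1.
  (3) * (3) = 9.
Total: 15 - 4 + 6 - 1 + 9 = 25.

25


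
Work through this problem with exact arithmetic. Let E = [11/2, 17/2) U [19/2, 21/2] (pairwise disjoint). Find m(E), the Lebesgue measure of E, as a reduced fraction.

For pairwise disjoint intervals, m(union_i I_i) = sum_i m(I_i),
and m is invariant under swapping open/closed endpoints (single points have measure 0).
So m(E) = sum_i (b_i - a_i).
  I_1 has length 17/2 - 11/2 = 3.
  I_2 has length 21/2 - 19/2 = 1.
Summing:
  m(E) = 3 + 1 = 4.

4


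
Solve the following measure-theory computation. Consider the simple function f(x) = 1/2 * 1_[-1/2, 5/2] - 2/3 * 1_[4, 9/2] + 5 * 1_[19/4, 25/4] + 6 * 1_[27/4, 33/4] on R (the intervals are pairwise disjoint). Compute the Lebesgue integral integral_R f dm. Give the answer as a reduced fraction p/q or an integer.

For a simple function f = sum_i c_i * 1_{A_i} with disjoint A_i,
  integral f dm = sum_i c_i * m(A_i).
Lengths of the A_i:
  m(A_1) = 5/2 - (-1/2) = 3.
  m(A_2) = 9/2 - 4 = 1/2.
  m(A_3) = 25/4 - 19/4 = 3/2.
  m(A_4) = 33/4 - 27/4 = 3/2.
Contributions c_i * m(A_i):
  (1/2) * (3) = 3/2.
  (-2/3) * (1/2) = -1/3.
  (5) * (3/2) = 15/2.
  (6) * (3/2) = 9.
Total: 3/2 - 1/3 + 15/2 + 9 = 53/3.

53/3


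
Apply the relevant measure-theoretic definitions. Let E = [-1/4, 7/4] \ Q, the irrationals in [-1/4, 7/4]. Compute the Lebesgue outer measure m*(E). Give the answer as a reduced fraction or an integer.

The interval I = [-1/4, 7/4] has m(I) = 7/4 - (-1/4) = 2 (endpoints are measure-zero, so open/closed/half-open agree). Write I = (I cap Q) u (I \ Q). The rationals in I are countable, so m*(I cap Q) = 0 (cover each rational by intervals whose total length is arbitrarily small). By countable subadditivity m*(I) <= m*(I cap Q) + m*(I \ Q), hence m*(I \ Q) >= m(I) = 2. The reverse inequality m*(I \ Q) <= m*(I) = 2 is trivial since (I \ Q) is a subset of I. Therefore m*(I \ Q) = 2.

2


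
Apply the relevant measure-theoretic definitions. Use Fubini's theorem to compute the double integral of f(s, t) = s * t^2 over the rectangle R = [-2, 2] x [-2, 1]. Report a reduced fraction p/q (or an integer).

f(s, t) is a tensor product of a function of s and a function of t, and both factors are bounded continuous (hence Lebesgue integrable) on the rectangle, so Fubini's theorem applies:
  integral_R f d(m x m) = (integral_a1^b1 s ds) * (integral_a2^b2 t^2 dt).
Inner integral in s: integral_{-2}^{2} s ds = (2^2 - (-2)^2)/2
  = 0.
Inner integral in t: integral_{-2}^{1} t^2 dt = (1^3 - (-2)^3)/3
  = 3.
Product: (0) * (3) = 0.

0


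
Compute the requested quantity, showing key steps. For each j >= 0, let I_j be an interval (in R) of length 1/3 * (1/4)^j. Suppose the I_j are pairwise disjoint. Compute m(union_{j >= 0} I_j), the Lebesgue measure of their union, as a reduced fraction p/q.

By countable additivity of the Lebesgue measure on pairwise disjoint measurable sets,
  m(union_{j >= 0} I_j) = sum_{j >= 0} m(I_j) = sum_{j >= 0} a * r^j,
  with a = 1/3 and r = 1/4.
Since 0 < r = 1/4 < 1, the geometric series converges:
  sum_{j >= 0} a * r^j = a / (1 - r).
  = 1/3 / (1 - 1/4)
  = 1/3 / (3/4)
  = 4/9.

4/9


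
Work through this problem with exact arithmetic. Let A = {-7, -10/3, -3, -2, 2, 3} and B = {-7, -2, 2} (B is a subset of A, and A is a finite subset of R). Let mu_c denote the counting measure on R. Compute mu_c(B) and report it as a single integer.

Counting measure assigns mu_c(E) = |E| (number of elements) when E is finite.
B has 3 element(s), so mu_c(B) = 3.

3


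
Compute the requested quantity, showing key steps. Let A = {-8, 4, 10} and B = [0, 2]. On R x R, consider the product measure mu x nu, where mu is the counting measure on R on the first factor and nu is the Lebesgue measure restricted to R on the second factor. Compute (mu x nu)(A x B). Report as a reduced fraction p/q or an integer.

For a measurable rectangle A x B, the product measure satisfies
  (mu x nu)(A x B) = mu(A) * nu(B).
  mu(A) = 3.
  nu(B) = 2.
  (mu x nu)(A x B) = 3 * 2 = 6.

6


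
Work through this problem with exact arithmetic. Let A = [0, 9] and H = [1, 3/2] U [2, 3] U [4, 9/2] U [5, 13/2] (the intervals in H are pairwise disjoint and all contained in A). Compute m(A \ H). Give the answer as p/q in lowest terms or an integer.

The ambient interval has length m(A) = 9 - 0 = 9.
Since the holes are disjoint and sit inside A, by finite additivity
  m(H) = sum_i (b_i - a_i), and m(A \ H) = m(A) - m(H).
Computing the hole measures:
  m(H_1) = 3/2 - 1 = 1/2.
  m(H_2) = 3 - 2 = 1.
  m(H_3) = 9/2 - 4 = 1/2.
  m(H_4) = 13/2 - 5 = 3/2.
Summed: m(H) = 1/2 + 1 + 1/2 + 3/2 = 7/2.
So m(A \ H) = 9 - 7/2 = 11/2.

11/2


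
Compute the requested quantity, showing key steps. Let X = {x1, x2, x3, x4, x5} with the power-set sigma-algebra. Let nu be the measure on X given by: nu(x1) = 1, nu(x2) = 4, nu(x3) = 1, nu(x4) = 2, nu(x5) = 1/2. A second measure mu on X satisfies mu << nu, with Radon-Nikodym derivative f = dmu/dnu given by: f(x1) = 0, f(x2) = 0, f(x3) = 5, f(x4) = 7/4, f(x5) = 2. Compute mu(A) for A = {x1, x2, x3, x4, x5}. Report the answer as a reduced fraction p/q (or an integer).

By the defining property of the Radon-Nikodym derivative, for every measurable set A,
  mu(A) = integral_A f dnu.
Since nu is a discrete measure concentrated on the atoms of X, the integral over A reduces to the sum
  mu(A) = sum_{x in A} f(x) * nu({x}).
Computing each term:
  x1: f(x1) * nu(x1) = 0 * 1 = 0.
  x2: f(x2) * nu(x2) = 0 * 4 = 0.
  x3: f(x3) * nu(x3) = 5 * 1 = 5.
  x4: f(x4) * nu(x4) = 7/4 * 2 = 7/2.
  x5: f(x5) * nu(x5) = 2 * 1/2 = 1.
Summing: mu(A) = 0 + 0 + 5 + 7/2 + 1 = 19/2.

19/2


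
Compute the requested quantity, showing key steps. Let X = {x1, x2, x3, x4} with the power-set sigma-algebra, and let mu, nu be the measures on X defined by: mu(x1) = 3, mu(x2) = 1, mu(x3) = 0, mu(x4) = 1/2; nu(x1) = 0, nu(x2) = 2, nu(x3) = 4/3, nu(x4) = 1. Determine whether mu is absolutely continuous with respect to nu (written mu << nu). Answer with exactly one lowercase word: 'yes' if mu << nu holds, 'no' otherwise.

mu << nu means: every nu-null measurable set is also mu-null; equivalently, for every atom x, if nu({x}) = 0 then mu({x}) = 0.
Checking each atom:
  x1: nu = 0, mu = 3 > 0 -> violates mu << nu.
  x2: nu = 2 > 0 -> no constraint.
  x3: nu = 4/3 > 0 -> no constraint.
  x4: nu = 1 > 0 -> no constraint.
The atom(s) x1 violate the condition (nu = 0 but mu > 0). Therefore mu is NOT absolutely continuous w.r.t. nu.

no


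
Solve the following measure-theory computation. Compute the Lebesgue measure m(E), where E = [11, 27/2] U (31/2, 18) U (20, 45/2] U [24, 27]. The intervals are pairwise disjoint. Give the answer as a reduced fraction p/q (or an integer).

For pairwise disjoint intervals, m(union_i I_i) = sum_i m(I_i),
and m is invariant under swapping open/closed endpoints (single points have measure 0).
So m(E) = sum_i (b_i - a_i).
  I_1 has length 27/2 - 11 = 5/2.
  I_2 has length 18 - 31/2 = 5/2.
  I_3 has length 45/2 - 20 = 5/2.
  I_4 has length 27 - 24 = 3.
Summing:
  m(E) = 5/2 + 5/2 + 5/2 + 3 = 21/2.

21/2


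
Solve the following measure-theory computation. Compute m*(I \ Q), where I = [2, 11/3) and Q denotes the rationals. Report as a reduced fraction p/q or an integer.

The interval I = [2, 11/3) has m(I) = 11/3 - 2 = 5/3 (endpoints are measure-zero, so open/closed/half-open agree). Write I = (I cap Q) u (I \ Q). The rationals in I are countable, so m*(I cap Q) = 0 (cover each rational by intervals whose total length is arbitrarily small). By countable subadditivity m*(I) <= m*(I cap Q) + m*(I \ Q), hence m*(I \ Q) >= m(I) = 5/3. The reverse inequality m*(I \ Q) <= m*(I) = 5/3 is trivial since (I \ Q) is a subset of I. Therefore m*(I \ Q) = 5/3.

5/3


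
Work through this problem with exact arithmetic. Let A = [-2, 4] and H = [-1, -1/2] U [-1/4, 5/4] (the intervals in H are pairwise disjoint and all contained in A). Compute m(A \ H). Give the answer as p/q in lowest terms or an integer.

The ambient interval has length m(A) = 4 - (-2) = 6.
Since the holes are disjoint and sit inside A, by finite additivity
  m(H) = sum_i (b_i - a_i), and m(A \ H) = m(A) - m(H).
Computing the hole measures:
  m(H_1) = -1/2 - (-1) = 1/2.
  m(H_2) = 5/4 - (-1/4) = 3/2.
Summed: m(H) = 1/2 + 3/2 = 2.
So m(A \ H) = 6 - 2 = 4.

4


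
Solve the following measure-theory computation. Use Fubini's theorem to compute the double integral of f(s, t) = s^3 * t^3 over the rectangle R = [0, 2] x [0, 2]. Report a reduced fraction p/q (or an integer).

f(s, t) is a tensor product of a function of s and a function of t, and both factors are bounded continuous (hence Lebesgue integrable) on the rectangle, so Fubini's theorem applies:
  integral_R f d(m x m) = (integral_a1^b1 s^3 ds) * (integral_a2^b2 t^3 dt).
Inner integral in s: integral_{0}^{2} s^3 ds = (2^4 - 0^4)/4
  = 4.
Inner integral in t: integral_{0}^{2} t^3 dt = (2^4 - 0^4)/4
  = 4.
Product: (4) * (4) = 16.

16


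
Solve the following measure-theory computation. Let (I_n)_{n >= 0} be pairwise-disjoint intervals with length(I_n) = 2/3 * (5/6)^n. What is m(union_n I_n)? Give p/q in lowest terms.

By countable additivity of the Lebesgue measure on pairwise disjoint measurable sets,
  m(union_{n >= 0} I_n) = sum_{n >= 0} m(I_n) = sum_{n >= 0} a * r^n,
  with a = 2/3 and r = 5/6.
Since 0 < r = 5/6 < 1, the geometric series converges:
  sum_{n >= 0} a * r^n = a / (1 - r).
  = 2/3 / (1 - 5/6)
  = 2/3 / (1/6)
  = 4.

4


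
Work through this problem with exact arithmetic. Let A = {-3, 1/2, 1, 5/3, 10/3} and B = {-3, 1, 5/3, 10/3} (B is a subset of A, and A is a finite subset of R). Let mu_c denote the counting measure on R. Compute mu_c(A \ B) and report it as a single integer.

Counting measure assigns mu_c(E) = |E| (number of elements) when E is finite. For B subset A, A \ B is the set of elements of A not in B, so |A \ B| = |A| - |B|.
|A| = 5, |B| = 4, so mu_c(A \ B) = 5 - 4 = 1.

1


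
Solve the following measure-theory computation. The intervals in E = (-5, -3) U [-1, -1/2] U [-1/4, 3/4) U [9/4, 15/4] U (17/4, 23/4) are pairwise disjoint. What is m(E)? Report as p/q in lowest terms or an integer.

For pairwise disjoint intervals, m(union_i I_i) = sum_i m(I_i),
and m is invariant under swapping open/closed endpoints (single points have measure 0).
So m(E) = sum_i (b_i - a_i).
  I_1 has length -3 - (-5) = 2.
  I_2 has length -1/2 - (-1) = 1/2.
  I_3 has length 3/4 - (-1/4) = 1.
  I_4 has length 15/4 - 9/4 = 3/2.
  I_5 has length 23/4 - 17/4 = 3/2.
Summing:
  m(E) = 2 + 1/2 + 1 + 3/2 + 3/2 = 13/2.

13/2


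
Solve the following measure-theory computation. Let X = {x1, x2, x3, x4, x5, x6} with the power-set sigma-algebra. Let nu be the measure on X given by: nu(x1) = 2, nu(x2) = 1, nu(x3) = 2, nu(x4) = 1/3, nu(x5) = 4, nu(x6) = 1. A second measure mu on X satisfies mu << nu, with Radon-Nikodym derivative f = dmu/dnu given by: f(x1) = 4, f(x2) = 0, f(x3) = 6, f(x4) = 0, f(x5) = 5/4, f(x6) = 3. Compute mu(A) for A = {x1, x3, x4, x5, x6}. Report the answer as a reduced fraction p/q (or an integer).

By the defining property of the Radon-Nikodym derivative, for every measurable set A,
  mu(A) = integral_A f dnu.
Since nu is a discrete measure concentrated on the atoms of X, the integral over A reduces to the sum
  mu(A) = sum_{x in A} f(x) * nu({x}).
Computing each term:
  x1: f(x1) * nu(x1) = 4 * 2 = 8.
  x3: f(x3) * nu(x3) = 6 * 2 = 12.
  x4: f(x4) * nu(x4) = 0 * 1/3 = 0.
  x5: f(x5) * nu(x5) = 5/4 * 4 = 5.
  x6: f(x6) * nu(x6) = 3 * 1 = 3.
Summing: mu(A) = 8 + 12 + 0 + 5 + 3 = 28.

28


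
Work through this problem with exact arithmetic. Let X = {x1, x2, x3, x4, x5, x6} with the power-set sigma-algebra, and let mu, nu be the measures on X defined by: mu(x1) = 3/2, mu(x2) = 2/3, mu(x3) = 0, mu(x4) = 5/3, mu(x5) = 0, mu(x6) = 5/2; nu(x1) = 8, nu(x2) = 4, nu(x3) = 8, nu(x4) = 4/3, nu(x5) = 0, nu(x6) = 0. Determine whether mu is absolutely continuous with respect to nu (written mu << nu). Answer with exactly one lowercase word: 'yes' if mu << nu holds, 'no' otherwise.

mu << nu means: every nu-null measurable set is also mu-null; equivalently, for every atom x, if nu({x}) = 0 then mu({x}) = 0.
Checking each atom:
  x1: nu = 8 > 0 -> no constraint.
  x2: nu = 4 > 0 -> no constraint.
  x3: nu = 8 > 0 -> no constraint.
  x4: nu = 4/3 > 0 -> no constraint.
  x5: nu = 0, mu = 0 -> consistent with mu << nu.
  x6: nu = 0, mu = 5/2 > 0 -> violates mu << nu.
The atom(s) x6 violate the condition (nu = 0 but mu > 0). Therefore mu is NOT absolutely continuous w.r.t. nu.

no


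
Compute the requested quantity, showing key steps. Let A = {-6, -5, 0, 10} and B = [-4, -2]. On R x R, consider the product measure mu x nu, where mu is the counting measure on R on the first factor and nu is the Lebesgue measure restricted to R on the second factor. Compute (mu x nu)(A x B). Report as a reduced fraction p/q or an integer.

For a measurable rectangle A x B, the product measure satisfies
  (mu x nu)(A x B) = mu(A) * nu(B).
  mu(A) = 4.
  nu(B) = 2.
  (mu x nu)(A x B) = 4 * 2 = 8.

8


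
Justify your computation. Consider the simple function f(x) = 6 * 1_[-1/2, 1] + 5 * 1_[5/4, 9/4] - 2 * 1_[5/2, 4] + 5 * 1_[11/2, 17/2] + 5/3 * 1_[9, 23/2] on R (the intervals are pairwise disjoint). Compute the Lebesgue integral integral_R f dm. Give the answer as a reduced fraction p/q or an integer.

For a simple function f = sum_i c_i * 1_{A_i} with disjoint A_i,
  integral f dm = sum_i c_i * m(A_i).
Lengths of the A_i:
  m(A_1) = 1 - (-1/2) = 3/2.
  m(A_2) = 9/4 - 5/4 = 1.
  m(A_3) = 4 - 5/2 = 3/2.
  m(A_4) = 17/2 - 11/2 = 3.
  m(A_5) = 23/2 - 9 = 5/2.
Contributions c_i * m(A_i):
  (6) * (3/2) = 9.
  (5) * (1) = 5.
  (-2) * (3/2) = -3.
  (5) * (3) = 15.
  (5/3) * (5/2) = 25/6.
Total: 9 + 5 - 3 + 15 + 25/6 = 181/6.

181/6


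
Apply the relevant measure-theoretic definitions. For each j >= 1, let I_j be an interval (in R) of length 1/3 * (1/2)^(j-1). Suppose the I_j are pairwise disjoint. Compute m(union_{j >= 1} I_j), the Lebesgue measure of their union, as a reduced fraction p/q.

By countable additivity of the Lebesgue measure on pairwise disjoint measurable sets,
  m(union_{j >= 1} I_j) = sum_{j >= 1} m(I_j) = sum_{j >= 1} a * r^(j-1),
  with a = 1/3 and r = 1/2.
Since 0 < r = 1/2 < 1, the geometric series converges:
  sum_{j >= 1} a * r^(j-1) = a / (1 - r).
  = 1/3 / (1 - 1/2)
  = 1/3 / (1/2)
  = 2/3.

2/3


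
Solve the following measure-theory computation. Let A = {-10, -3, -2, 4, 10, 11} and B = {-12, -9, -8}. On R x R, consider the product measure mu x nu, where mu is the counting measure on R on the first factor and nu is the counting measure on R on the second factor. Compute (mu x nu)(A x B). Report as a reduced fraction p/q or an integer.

For a measurable rectangle A x B, the product measure satisfies
  (mu x nu)(A x B) = mu(A) * nu(B).
  mu(A) = 6.
  nu(B) = 3.
  (mu x nu)(A x B) = 6 * 3 = 18.

18


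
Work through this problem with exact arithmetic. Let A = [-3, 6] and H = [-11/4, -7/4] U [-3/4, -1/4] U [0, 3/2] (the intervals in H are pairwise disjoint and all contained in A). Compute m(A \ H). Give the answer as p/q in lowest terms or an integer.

The ambient interval has length m(A) = 6 - (-3) = 9.
Since the holes are disjoint and sit inside A, by finite additivity
  m(H) = sum_i (b_i - a_i), and m(A \ H) = m(A) - m(H).
Computing the hole measures:
  m(H_1) = -7/4 - (-11/4) = 1.
  m(H_2) = -1/4 - (-3/4) = 1/2.
  m(H_3) = 3/2 - 0 = 3/2.
Summed: m(H) = 1 + 1/2 + 3/2 = 3.
So m(A \ H) = 9 - 3 = 6.

6


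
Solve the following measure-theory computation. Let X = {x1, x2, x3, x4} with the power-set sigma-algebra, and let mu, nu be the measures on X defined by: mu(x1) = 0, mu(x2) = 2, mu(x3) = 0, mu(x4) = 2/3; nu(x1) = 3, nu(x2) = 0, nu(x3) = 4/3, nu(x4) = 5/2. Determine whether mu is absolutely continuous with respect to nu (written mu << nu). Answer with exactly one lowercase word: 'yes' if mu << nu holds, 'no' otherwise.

mu << nu means: every nu-null measurable set is also mu-null; equivalently, for every atom x, if nu({x}) = 0 then mu({x}) = 0.
Checking each atom:
  x1: nu = 3 > 0 -> no constraint.
  x2: nu = 0, mu = 2 > 0 -> violates mu << nu.
  x3: nu = 4/3 > 0 -> no constraint.
  x4: nu = 5/2 > 0 -> no constraint.
The atom(s) x2 violate the condition (nu = 0 but mu > 0). Therefore mu is NOT absolutely continuous w.r.t. nu.

no


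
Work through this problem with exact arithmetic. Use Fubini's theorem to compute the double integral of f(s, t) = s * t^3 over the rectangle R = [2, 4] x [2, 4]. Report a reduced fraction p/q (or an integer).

f(s, t) is a tensor product of a function of s and a function of t, and both factors are bounded continuous (hence Lebesgue integrable) on the rectangle, so Fubini's theorem applies:
  integral_R f d(m x m) = (integral_a1^b1 s ds) * (integral_a2^b2 t^3 dt).
Inner integral in s: integral_{2}^{4} s ds = (4^2 - 2^2)/2
  = 6.
Inner integral in t: integral_{2}^{4} t^3 dt = (4^4 - 2^4)/4
  = 60.
Product: (6) * (60) = 360.

360


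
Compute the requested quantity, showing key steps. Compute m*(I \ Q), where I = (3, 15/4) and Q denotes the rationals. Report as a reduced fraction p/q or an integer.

The interval I = (3, 15/4) has m(I) = 15/4 - 3 = 3/4 (endpoints are measure-zero, so open/closed/half-open agree). Write I = (I cap Q) u (I \ Q). The rationals in I are countable, so m*(I cap Q) = 0 (cover each rational by intervals whose total length is arbitrarily small). By countable subadditivity m*(I) <= m*(I cap Q) + m*(I \ Q), hence m*(I \ Q) >= m(I) = 3/4. The reverse inequality m*(I \ Q) <= m*(I) = 3/4 is trivial since (I \ Q) is a subset of I. Therefore m*(I \ Q) = 3/4.

3/4


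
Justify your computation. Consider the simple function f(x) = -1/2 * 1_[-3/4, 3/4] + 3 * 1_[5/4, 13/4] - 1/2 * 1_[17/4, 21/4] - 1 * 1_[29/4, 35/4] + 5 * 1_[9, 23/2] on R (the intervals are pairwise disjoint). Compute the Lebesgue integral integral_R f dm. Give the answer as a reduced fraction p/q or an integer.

For a simple function f = sum_i c_i * 1_{A_i} with disjoint A_i,
  integral f dm = sum_i c_i * m(A_i).
Lengths of the A_i:
  m(A_1) = 3/4 - (-3/4) = 3/2.
  m(A_2) = 13/4 - 5/4 = 2.
  m(A_3) = 21/4 - 17/4 = 1.
  m(A_4) = 35/4 - 29/4 = 3/2.
  m(A_5) = 23/2 - 9 = 5/2.
Contributions c_i * m(A_i):
  (-1/2) * (3/2) = -3/4.
  (3) * (2) = 6.
  (-1/2) * (1) = -1/2.
  (-1) * (3/2) = -3/2.
  (5) * (5/2) = 25/2.
Total: -3/4 + 6 - 1/2 - 3/2 + 25/2 = 63/4.

63/4


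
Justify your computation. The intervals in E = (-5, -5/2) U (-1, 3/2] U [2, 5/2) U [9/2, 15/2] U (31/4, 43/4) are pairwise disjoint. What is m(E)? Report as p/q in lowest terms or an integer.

For pairwise disjoint intervals, m(union_i I_i) = sum_i m(I_i),
and m is invariant under swapping open/closed endpoints (single points have measure 0).
So m(E) = sum_i (b_i - a_i).
  I_1 has length -5/2 - (-5) = 5/2.
  I_2 has length 3/2 - (-1) = 5/2.
  I_3 has length 5/2 - 2 = 1/2.
  I_4 has length 15/2 - 9/2 = 3.
  I_5 has length 43/4 - 31/4 = 3.
Summing:
  m(E) = 5/2 + 5/2 + 1/2 + 3 + 3 = 23/2.

23/2


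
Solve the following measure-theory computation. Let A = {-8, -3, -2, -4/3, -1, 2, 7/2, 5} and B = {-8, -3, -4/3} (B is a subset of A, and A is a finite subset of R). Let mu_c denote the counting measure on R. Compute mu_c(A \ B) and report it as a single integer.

Counting measure assigns mu_c(E) = |E| (number of elements) when E is finite. For B subset A, A \ B is the set of elements of A not in B, so |A \ B| = |A| - |B|.
|A| = 8, |B| = 3, so mu_c(A \ B) = 8 - 3 = 5.

5


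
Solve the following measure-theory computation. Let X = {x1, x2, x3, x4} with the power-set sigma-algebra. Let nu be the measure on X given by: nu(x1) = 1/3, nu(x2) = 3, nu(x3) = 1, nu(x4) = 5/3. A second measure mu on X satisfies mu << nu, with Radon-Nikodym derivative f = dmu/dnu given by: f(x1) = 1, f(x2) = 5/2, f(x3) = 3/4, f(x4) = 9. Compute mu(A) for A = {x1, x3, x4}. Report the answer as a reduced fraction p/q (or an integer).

By the defining property of the Radon-Nikodym derivative, for every measurable set A,
  mu(A) = integral_A f dnu.
Since nu is a discrete measure concentrated on the atoms of X, the integral over A reduces to the sum
  mu(A) = sum_{x in A} f(x) * nu({x}).
Computing each term:
  x1: f(x1) * nu(x1) = 1 * 1/3 = 1/3.
  x3: f(x3) * nu(x3) = 3/4 * 1 = 3/4.
  x4: f(x4) * nu(x4) = 9 * 5/3 = 15.
Summing: mu(A) = 1/3 + 3/4 + 15 = 193/12.

193/12


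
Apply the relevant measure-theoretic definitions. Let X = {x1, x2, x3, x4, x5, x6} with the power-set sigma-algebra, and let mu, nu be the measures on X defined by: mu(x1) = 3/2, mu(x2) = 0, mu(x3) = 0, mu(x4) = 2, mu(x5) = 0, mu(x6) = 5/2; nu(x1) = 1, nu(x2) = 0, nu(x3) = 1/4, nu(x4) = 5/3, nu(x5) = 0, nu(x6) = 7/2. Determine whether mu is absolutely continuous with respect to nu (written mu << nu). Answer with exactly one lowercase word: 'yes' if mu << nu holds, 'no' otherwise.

mu << nu means: every nu-null measurable set is also mu-null; equivalently, for every atom x, if nu({x}) = 0 then mu({x}) = 0.
Checking each atom:
  x1: nu = 1 > 0 -> no constraint.
  x2: nu = 0, mu = 0 -> consistent with mu << nu.
  x3: nu = 1/4 > 0 -> no constraint.
  x4: nu = 5/3 > 0 -> no constraint.
  x5: nu = 0, mu = 0 -> consistent with mu << nu.
  x6: nu = 7/2 > 0 -> no constraint.
No atom violates the condition. Therefore mu << nu.

yes


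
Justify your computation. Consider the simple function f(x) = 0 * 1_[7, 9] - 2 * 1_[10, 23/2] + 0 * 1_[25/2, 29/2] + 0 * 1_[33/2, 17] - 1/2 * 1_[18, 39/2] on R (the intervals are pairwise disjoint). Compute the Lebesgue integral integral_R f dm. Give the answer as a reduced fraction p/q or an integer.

For a simple function f = sum_i c_i * 1_{A_i} with disjoint A_i,
  integral f dm = sum_i c_i * m(A_i).
Lengths of the A_i:
  m(A_1) = 9 - 7 = 2.
  m(A_2) = 23/2 - 10 = 3/2.
  m(A_3) = 29/2 - 25/2 = 2.
  m(A_4) = 17 - 33/2 = 1/2.
  m(A_5) = 39/2 - 18 = 3/2.
Contributions c_i * m(A_i):
  (0) * (2) = 0.
  (-2) * (3/2) = -3.
  (0) * (2) = 0.
  (0) * (1/2) = 0.
  (-1/2) * (3/2) = -3/4.
Total: 0 - 3 + 0 + 0 - 3/4 = -15/4.

-15/4


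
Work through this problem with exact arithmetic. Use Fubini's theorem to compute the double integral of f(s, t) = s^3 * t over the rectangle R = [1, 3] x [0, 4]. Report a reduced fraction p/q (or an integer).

f(s, t) is a tensor product of a function of s and a function of t, and both factors are bounded continuous (hence Lebesgue integrable) on the rectangle, so Fubini's theorem applies:
  integral_R f d(m x m) = (integral_a1^b1 s^3 ds) * (integral_a2^b2 t dt).
Inner integral in s: integral_{1}^{3} s^3 ds = (3^4 - 1^4)/4
  = 20.
Inner integral in t: integral_{0}^{4} t dt = (4^2 - 0^2)/2
  = 8.
Product: (20) * (8) = 160.

160


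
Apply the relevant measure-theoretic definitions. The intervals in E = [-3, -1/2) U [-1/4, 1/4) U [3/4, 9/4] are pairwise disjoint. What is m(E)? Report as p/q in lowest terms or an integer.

For pairwise disjoint intervals, m(union_i I_i) = sum_i m(I_i),
and m is invariant under swapping open/closed endpoints (single points have measure 0).
So m(E) = sum_i (b_i - a_i).
  I_1 has length -1/2 - (-3) = 5/2.
  I_2 has length 1/4 - (-1/4) = 1/2.
  I_3 has length 9/4 - 3/4 = 3/2.
Summing:
  m(E) = 5/2 + 1/2 + 3/2 = 9/2.

9/2


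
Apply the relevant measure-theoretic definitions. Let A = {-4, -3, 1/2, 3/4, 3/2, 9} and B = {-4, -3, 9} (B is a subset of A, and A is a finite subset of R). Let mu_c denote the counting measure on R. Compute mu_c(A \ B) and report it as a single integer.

Counting measure assigns mu_c(E) = |E| (number of elements) when E is finite. For B subset A, A \ B is the set of elements of A not in B, so |A \ B| = |A| - |B|.
|A| = 6, |B| = 3, so mu_c(A \ B) = 6 - 3 = 3.

3


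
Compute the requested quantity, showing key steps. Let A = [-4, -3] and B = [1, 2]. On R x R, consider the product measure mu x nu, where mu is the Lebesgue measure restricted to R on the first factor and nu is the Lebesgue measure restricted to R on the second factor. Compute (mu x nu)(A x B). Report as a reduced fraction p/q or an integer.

For a measurable rectangle A x B, the product measure satisfies
  (mu x nu)(A x B) = mu(A) * nu(B).
  mu(A) = 1.
  nu(B) = 1.
  (mu x nu)(A x B) = 1 * 1 = 1.

1


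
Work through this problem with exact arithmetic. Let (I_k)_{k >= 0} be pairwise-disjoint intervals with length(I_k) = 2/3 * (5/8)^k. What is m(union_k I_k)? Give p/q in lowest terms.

By countable additivity of the Lebesgue measure on pairwise disjoint measurable sets,
  m(union_{k >= 0} I_k) = sum_{k >= 0} m(I_k) = sum_{k >= 0} a * r^k,
  with a = 2/3 and r = 5/8.
Since 0 < r = 5/8 < 1, the geometric series converges:
  sum_{k >= 0} a * r^k = a / (1 - r).
  = 2/3 / (1 - 5/8)
  = 2/3 / (3/8)
  = 16/9.

16/9
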